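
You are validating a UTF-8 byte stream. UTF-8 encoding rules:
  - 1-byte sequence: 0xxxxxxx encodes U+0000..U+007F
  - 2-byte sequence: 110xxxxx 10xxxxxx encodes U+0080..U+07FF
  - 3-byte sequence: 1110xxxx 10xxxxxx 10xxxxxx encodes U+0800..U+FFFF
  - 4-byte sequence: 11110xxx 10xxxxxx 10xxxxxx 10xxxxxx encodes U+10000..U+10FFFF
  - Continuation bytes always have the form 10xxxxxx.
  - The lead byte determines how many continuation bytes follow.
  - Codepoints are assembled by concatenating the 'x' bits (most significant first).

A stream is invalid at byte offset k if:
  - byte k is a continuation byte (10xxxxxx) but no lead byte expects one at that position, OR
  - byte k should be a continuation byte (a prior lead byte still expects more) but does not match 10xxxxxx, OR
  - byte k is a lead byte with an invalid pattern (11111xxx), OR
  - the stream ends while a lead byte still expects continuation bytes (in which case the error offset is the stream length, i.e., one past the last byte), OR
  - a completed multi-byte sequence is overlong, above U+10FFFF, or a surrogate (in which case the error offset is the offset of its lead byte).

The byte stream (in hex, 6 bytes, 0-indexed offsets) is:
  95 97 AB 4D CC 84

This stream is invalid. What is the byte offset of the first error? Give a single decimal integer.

Byte[0]=95: INVALID lead byte (not 0xxx/110x/1110/11110)

Answer: 0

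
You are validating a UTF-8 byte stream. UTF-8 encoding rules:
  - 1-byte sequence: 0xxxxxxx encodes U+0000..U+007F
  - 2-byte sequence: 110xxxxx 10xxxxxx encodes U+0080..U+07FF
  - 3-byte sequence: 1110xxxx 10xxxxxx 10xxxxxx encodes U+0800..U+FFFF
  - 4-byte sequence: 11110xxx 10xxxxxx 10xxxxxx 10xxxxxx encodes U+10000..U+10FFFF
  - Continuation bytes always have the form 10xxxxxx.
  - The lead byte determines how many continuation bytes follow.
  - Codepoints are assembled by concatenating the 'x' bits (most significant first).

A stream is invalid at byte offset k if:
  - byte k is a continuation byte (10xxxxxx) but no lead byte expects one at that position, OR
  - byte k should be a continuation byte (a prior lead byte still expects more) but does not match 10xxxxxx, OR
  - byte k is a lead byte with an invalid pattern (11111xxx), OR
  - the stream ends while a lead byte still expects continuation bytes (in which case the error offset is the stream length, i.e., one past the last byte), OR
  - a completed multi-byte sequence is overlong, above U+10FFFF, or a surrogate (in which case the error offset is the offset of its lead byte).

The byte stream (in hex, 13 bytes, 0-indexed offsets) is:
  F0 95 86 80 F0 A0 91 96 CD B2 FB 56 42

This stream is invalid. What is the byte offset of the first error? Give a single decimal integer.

Byte[0]=F0: 4-byte lead, need 3 cont bytes. acc=0x0
Byte[1]=95: continuation. acc=(acc<<6)|0x15=0x15
Byte[2]=86: continuation. acc=(acc<<6)|0x06=0x546
Byte[3]=80: continuation. acc=(acc<<6)|0x00=0x15180
Completed: cp=U+15180 (starts at byte 0)
Byte[4]=F0: 4-byte lead, need 3 cont bytes. acc=0x0
Byte[5]=A0: continuation. acc=(acc<<6)|0x20=0x20
Byte[6]=91: continuation. acc=(acc<<6)|0x11=0x811
Byte[7]=96: continuation. acc=(acc<<6)|0x16=0x20456
Completed: cp=U+20456 (starts at byte 4)
Byte[8]=CD: 2-byte lead, need 1 cont bytes. acc=0xD
Byte[9]=B2: continuation. acc=(acc<<6)|0x32=0x372
Completed: cp=U+0372 (starts at byte 8)
Byte[10]=FB: INVALID lead byte (not 0xxx/110x/1110/11110)

Answer: 10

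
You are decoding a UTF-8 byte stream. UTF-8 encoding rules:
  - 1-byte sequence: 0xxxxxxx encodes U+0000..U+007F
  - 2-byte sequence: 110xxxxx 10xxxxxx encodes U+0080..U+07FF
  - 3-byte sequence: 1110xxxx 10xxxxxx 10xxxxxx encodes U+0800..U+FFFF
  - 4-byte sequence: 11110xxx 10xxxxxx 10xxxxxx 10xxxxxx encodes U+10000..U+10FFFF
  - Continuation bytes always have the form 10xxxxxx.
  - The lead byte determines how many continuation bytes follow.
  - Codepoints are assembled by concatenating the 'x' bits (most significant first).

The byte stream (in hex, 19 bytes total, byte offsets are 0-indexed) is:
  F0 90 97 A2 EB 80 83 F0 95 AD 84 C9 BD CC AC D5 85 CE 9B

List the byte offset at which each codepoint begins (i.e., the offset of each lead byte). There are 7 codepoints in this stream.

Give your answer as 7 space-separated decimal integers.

Answer: 0 4 7 11 13 15 17

Derivation:
Byte[0]=F0: 4-byte lead, need 3 cont bytes. acc=0x0
Byte[1]=90: continuation. acc=(acc<<6)|0x10=0x10
Byte[2]=97: continuation. acc=(acc<<6)|0x17=0x417
Byte[3]=A2: continuation. acc=(acc<<6)|0x22=0x105E2
Completed: cp=U+105E2 (starts at byte 0)
Byte[4]=EB: 3-byte lead, need 2 cont bytes. acc=0xB
Byte[5]=80: continuation. acc=(acc<<6)|0x00=0x2C0
Byte[6]=83: continuation. acc=(acc<<6)|0x03=0xB003
Completed: cp=U+B003 (starts at byte 4)
Byte[7]=F0: 4-byte lead, need 3 cont bytes. acc=0x0
Byte[8]=95: continuation. acc=(acc<<6)|0x15=0x15
Byte[9]=AD: continuation. acc=(acc<<6)|0x2D=0x56D
Byte[10]=84: continuation. acc=(acc<<6)|0x04=0x15B44
Completed: cp=U+15B44 (starts at byte 7)
Byte[11]=C9: 2-byte lead, need 1 cont bytes. acc=0x9
Byte[12]=BD: continuation. acc=(acc<<6)|0x3D=0x27D
Completed: cp=U+027D (starts at byte 11)
Byte[13]=CC: 2-byte lead, need 1 cont bytes. acc=0xC
Byte[14]=AC: continuation. acc=(acc<<6)|0x2C=0x32C
Completed: cp=U+032C (starts at byte 13)
Byte[15]=D5: 2-byte lead, need 1 cont bytes. acc=0x15
Byte[16]=85: continuation. acc=(acc<<6)|0x05=0x545
Completed: cp=U+0545 (starts at byte 15)
Byte[17]=CE: 2-byte lead, need 1 cont bytes. acc=0xE
Byte[18]=9B: continuation. acc=(acc<<6)|0x1B=0x39B
Completed: cp=U+039B (starts at byte 17)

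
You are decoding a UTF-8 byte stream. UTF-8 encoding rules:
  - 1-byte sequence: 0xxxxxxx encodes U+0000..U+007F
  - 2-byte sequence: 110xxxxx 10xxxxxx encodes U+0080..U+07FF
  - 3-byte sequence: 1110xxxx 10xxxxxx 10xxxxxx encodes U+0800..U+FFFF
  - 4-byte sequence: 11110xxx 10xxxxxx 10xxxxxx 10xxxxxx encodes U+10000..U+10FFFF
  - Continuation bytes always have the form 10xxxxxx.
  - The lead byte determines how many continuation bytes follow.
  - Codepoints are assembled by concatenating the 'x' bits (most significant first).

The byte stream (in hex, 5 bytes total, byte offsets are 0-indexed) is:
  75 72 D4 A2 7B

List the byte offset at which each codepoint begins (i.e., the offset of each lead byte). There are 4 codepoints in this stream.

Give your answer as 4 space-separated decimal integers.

Answer: 0 1 2 4

Derivation:
Byte[0]=75: 1-byte ASCII. cp=U+0075
Byte[1]=72: 1-byte ASCII. cp=U+0072
Byte[2]=D4: 2-byte lead, need 1 cont bytes. acc=0x14
Byte[3]=A2: continuation. acc=(acc<<6)|0x22=0x522
Completed: cp=U+0522 (starts at byte 2)
Byte[4]=7B: 1-byte ASCII. cp=U+007B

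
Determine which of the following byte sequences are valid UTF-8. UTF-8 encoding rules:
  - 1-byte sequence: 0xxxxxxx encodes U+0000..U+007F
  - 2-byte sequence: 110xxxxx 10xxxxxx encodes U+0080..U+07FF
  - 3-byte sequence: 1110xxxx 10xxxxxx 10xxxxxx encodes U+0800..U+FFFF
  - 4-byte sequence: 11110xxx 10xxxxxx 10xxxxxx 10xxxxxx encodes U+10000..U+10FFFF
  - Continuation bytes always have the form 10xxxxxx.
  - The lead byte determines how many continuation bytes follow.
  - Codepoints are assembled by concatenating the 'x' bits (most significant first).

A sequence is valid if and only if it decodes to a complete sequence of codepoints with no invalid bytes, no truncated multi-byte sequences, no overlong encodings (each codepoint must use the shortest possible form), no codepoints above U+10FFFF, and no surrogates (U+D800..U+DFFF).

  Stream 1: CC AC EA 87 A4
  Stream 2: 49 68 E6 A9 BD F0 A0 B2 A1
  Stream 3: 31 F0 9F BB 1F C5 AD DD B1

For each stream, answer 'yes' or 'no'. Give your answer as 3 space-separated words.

Stream 1: decodes cleanly. VALID
Stream 2: decodes cleanly. VALID
Stream 3: error at byte offset 4. INVALID

Answer: yes yes no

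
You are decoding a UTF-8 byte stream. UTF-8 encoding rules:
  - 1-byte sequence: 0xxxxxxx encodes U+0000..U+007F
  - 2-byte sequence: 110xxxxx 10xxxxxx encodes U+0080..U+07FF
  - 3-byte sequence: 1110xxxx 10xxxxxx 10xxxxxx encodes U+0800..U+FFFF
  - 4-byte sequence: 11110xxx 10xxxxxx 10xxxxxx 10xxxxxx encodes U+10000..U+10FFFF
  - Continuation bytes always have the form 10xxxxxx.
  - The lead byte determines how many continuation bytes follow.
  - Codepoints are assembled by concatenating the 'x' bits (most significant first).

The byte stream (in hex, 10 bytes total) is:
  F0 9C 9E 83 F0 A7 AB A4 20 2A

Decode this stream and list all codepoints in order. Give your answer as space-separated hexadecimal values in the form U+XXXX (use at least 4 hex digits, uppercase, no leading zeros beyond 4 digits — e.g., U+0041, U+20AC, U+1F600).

Answer: U+1C783 U+27AE4 U+0020 U+002A

Derivation:
Byte[0]=F0: 4-byte lead, need 3 cont bytes. acc=0x0
Byte[1]=9C: continuation. acc=(acc<<6)|0x1C=0x1C
Byte[2]=9E: continuation. acc=(acc<<6)|0x1E=0x71E
Byte[3]=83: continuation. acc=(acc<<6)|0x03=0x1C783
Completed: cp=U+1C783 (starts at byte 0)
Byte[4]=F0: 4-byte lead, need 3 cont bytes. acc=0x0
Byte[5]=A7: continuation. acc=(acc<<6)|0x27=0x27
Byte[6]=AB: continuation. acc=(acc<<6)|0x2B=0x9EB
Byte[7]=A4: continuation. acc=(acc<<6)|0x24=0x27AE4
Completed: cp=U+27AE4 (starts at byte 4)
Byte[8]=20: 1-byte ASCII. cp=U+0020
Byte[9]=2A: 1-byte ASCII. cp=U+002A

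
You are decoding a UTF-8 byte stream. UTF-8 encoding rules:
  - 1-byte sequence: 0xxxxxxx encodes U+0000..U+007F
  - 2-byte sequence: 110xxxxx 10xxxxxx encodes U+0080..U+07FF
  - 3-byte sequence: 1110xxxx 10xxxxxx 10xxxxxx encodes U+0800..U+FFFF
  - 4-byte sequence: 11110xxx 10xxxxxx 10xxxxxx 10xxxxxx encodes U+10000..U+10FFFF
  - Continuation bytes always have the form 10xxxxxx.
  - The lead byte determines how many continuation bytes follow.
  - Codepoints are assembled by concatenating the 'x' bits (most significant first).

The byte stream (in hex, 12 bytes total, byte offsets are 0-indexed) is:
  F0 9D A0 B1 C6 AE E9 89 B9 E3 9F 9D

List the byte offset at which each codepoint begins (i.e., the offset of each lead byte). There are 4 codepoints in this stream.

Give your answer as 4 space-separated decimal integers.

Byte[0]=F0: 4-byte lead, need 3 cont bytes. acc=0x0
Byte[1]=9D: continuation. acc=(acc<<6)|0x1D=0x1D
Byte[2]=A0: continuation. acc=(acc<<6)|0x20=0x760
Byte[3]=B1: continuation. acc=(acc<<6)|0x31=0x1D831
Completed: cp=U+1D831 (starts at byte 0)
Byte[4]=C6: 2-byte lead, need 1 cont bytes. acc=0x6
Byte[5]=AE: continuation. acc=(acc<<6)|0x2E=0x1AE
Completed: cp=U+01AE (starts at byte 4)
Byte[6]=E9: 3-byte lead, need 2 cont bytes. acc=0x9
Byte[7]=89: continuation. acc=(acc<<6)|0x09=0x249
Byte[8]=B9: continuation. acc=(acc<<6)|0x39=0x9279
Completed: cp=U+9279 (starts at byte 6)
Byte[9]=E3: 3-byte lead, need 2 cont bytes. acc=0x3
Byte[10]=9F: continuation. acc=(acc<<6)|0x1F=0xDF
Byte[11]=9D: continuation. acc=(acc<<6)|0x1D=0x37DD
Completed: cp=U+37DD (starts at byte 9)

Answer: 0 4 6 9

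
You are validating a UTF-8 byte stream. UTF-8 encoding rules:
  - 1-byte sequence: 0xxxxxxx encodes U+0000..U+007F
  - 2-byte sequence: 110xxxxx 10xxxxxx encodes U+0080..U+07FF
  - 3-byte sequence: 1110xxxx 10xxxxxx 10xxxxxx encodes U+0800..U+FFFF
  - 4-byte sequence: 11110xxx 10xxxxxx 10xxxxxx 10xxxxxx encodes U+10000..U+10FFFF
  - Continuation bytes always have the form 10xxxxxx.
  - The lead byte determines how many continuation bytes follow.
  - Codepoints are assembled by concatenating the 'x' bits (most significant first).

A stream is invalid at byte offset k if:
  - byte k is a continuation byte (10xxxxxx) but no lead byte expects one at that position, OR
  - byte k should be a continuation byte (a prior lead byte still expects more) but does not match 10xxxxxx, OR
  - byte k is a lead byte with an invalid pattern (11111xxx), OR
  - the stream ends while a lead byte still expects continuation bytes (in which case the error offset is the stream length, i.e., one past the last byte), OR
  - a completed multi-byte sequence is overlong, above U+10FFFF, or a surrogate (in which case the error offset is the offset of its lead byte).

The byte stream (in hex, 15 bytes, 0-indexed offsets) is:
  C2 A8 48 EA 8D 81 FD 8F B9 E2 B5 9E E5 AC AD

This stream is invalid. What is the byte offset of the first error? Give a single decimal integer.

Byte[0]=C2: 2-byte lead, need 1 cont bytes. acc=0x2
Byte[1]=A8: continuation. acc=(acc<<6)|0x28=0xA8
Completed: cp=U+00A8 (starts at byte 0)
Byte[2]=48: 1-byte ASCII. cp=U+0048
Byte[3]=EA: 3-byte lead, need 2 cont bytes. acc=0xA
Byte[4]=8D: continuation. acc=(acc<<6)|0x0D=0x28D
Byte[5]=81: continuation. acc=(acc<<6)|0x01=0xA341
Completed: cp=U+A341 (starts at byte 3)
Byte[6]=FD: INVALID lead byte (not 0xxx/110x/1110/11110)

Answer: 6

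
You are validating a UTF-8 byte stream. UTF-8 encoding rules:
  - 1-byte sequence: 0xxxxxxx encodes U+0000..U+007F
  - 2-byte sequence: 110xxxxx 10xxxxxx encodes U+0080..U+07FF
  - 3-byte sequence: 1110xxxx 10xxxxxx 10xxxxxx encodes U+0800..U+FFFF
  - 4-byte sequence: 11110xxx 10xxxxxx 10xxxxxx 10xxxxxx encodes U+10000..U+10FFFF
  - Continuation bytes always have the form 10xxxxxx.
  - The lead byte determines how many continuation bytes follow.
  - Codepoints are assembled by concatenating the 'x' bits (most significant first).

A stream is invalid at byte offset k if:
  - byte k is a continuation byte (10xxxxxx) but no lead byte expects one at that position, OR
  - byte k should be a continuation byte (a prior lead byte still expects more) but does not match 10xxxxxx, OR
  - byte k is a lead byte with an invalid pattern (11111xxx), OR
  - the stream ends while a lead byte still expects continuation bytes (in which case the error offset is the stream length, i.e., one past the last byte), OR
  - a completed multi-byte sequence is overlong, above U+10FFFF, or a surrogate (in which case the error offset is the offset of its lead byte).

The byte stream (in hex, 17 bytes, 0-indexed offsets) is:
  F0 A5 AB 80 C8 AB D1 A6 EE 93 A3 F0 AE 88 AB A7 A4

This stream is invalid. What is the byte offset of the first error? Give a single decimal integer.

Answer: 15

Derivation:
Byte[0]=F0: 4-byte lead, need 3 cont bytes. acc=0x0
Byte[1]=A5: continuation. acc=(acc<<6)|0x25=0x25
Byte[2]=AB: continuation. acc=(acc<<6)|0x2B=0x96B
Byte[3]=80: continuation. acc=(acc<<6)|0x00=0x25AC0
Completed: cp=U+25AC0 (starts at byte 0)
Byte[4]=C8: 2-byte lead, need 1 cont bytes. acc=0x8
Byte[5]=AB: continuation. acc=(acc<<6)|0x2B=0x22B
Completed: cp=U+022B (starts at byte 4)
Byte[6]=D1: 2-byte lead, need 1 cont bytes. acc=0x11
Byte[7]=A6: continuation. acc=(acc<<6)|0x26=0x466
Completed: cp=U+0466 (starts at byte 6)
Byte[8]=EE: 3-byte lead, need 2 cont bytes. acc=0xE
Byte[9]=93: continuation. acc=(acc<<6)|0x13=0x393
Byte[10]=A3: continuation. acc=(acc<<6)|0x23=0xE4E3
Completed: cp=U+E4E3 (starts at byte 8)
Byte[11]=F0: 4-byte lead, need 3 cont bytes. acc=0x0
Byte[12]=AE: continuation. acc=(acc<<6)|0x2E=0x2E
Byte[13]=88: continuation. acc=(acc<<6)|0x08=0xB88
Byte[14]=AB: continuation. acc=(acc<<6)|0x2B=0x2E22B
Completed: cp=U+2E22B (starts at byte 11)
Byte[15]=A7: INVALID lead byte (not 0xxx/110x/1110/11110)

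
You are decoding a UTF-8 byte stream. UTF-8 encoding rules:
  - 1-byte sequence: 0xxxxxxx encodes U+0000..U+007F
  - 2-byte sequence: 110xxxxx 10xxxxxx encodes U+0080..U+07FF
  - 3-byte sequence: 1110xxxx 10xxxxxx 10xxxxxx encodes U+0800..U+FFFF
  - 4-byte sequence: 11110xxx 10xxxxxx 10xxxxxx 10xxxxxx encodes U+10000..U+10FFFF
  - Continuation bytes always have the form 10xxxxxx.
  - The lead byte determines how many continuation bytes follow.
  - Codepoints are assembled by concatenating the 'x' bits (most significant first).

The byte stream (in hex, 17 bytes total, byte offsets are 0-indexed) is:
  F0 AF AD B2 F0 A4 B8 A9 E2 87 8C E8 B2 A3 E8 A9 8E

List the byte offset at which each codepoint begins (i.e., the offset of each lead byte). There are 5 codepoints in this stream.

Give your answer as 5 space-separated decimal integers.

Answer: 0 4 8 11 14

Derivation:
Byte[0]=F0: 4-byte lead, need 3 cont bytes. acc=0x0
Byte[1]=AF: continuation. acc=(acc<<6)|0x2F=0x2F
Byte[2]=AD: continuation. acc=(acc<<6)|0x2D=0xBED
Byte[3]=B2: continuation. acc=(acc<<6)|0x32=0x2FB72
Completed: cp=U+2FB72 (starts at byte 0)
Byte[4]=F0: 4-byte lead, need 3 cont bytes. acc=0x0
Byte[5]=A4: continuation. acc=(acc<<6)|0x24=0x24
Byte[6]=B8: continuation. acc=(acc<<6)|0x38=0x938
Byte[7]=A9: continuation. acc=(acc<<6)|0x29=0x24E29
Completed: cp=U+24E29 (starts at byte 4)
Byte[8]=E2: 3-byte lead, need 2 cont bytes. acc=0x2
Byte[9]=87: continuation. acc=(acc<<6)|0x07=0x87
Byte[10]=8C: continuation. acc=(acc<<6)|0x0C=0x21CC
Completed: cp=U+21CC (starts at byte 8)
Byte[11]=E8: 3-byte lead, need 2 cont bytes. acc=0x8
Byte[12]=B2: continuation. acc=(acc<<6)|0x32=0x232
Byte[13]=A3: continuation. acc=(acc<<6)|0x23=0x8CA3
Completed: cp=U+8CA3 (starts at byte 11)
Byte[14]=E8: 3-byte lead, need 2 cont bytes. acc=0x8
Byte[15]=A9: continuation. acc=(acc<<6)|0x29=0x229
Byte[16]=8E: continuation. acc=(acc<<6)|0x0E=0x8A4E
Completed: cp=U+8A4E (starts at byte 14)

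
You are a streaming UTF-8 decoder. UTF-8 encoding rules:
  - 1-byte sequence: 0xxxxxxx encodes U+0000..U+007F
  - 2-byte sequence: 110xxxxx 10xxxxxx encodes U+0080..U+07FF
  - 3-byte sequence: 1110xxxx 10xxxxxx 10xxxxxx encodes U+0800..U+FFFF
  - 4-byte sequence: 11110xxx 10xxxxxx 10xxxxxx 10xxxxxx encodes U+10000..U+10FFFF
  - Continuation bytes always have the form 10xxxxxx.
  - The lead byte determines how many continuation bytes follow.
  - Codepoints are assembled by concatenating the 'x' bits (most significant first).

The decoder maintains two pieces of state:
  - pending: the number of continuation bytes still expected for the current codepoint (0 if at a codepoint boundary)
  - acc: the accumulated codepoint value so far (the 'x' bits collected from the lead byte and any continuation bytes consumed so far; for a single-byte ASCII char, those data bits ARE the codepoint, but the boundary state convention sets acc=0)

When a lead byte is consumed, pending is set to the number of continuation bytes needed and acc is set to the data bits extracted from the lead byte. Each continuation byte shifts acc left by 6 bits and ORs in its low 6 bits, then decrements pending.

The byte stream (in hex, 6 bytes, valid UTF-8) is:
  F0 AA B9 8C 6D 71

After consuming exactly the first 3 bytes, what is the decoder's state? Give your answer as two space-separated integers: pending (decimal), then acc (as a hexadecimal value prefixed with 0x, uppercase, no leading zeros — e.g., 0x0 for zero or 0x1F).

Byte[0]=F0: 4-byte lead. pending=3, acc=0x0
Byte[1]=AA: continuation. acc=(acc<<6)|0x2A=0x2A, pending=2
Byte[2]=B9: continuation. acc=(acc<<6)|0x39=0xAB9, pending=1

Answer: 1 0xAB9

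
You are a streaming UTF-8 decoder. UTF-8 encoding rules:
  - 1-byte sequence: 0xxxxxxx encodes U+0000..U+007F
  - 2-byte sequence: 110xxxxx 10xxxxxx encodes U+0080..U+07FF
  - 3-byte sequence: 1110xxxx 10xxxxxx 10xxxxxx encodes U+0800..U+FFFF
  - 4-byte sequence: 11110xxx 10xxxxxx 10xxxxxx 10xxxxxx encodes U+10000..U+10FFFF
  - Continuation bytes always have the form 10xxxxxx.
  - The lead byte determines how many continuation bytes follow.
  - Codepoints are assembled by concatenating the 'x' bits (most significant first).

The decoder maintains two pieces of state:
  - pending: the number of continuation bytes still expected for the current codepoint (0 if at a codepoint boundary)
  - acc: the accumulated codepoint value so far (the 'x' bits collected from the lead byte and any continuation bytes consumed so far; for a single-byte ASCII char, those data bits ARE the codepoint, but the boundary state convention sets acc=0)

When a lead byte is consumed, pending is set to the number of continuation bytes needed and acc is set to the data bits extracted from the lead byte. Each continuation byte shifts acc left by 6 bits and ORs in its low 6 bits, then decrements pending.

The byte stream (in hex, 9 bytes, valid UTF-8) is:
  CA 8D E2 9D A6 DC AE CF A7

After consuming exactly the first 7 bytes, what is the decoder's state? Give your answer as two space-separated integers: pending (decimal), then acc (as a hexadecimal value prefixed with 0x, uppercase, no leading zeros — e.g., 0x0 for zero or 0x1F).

Byte[0]=CA: 2-byte lead. pending=1, acc=0xA
Byte[1]=8D: continuation. acc=(acc<<6)|0x0D=0x28D, pending=0
Byte[2]=E2: 3-byte lead. pending=2, acc=0x2
Byte[3]=9D: continuation. acc=(acc<<6)|0x1D=0x9D, pending=1
Byte[4]=A6: continuation. acc=(acc<<6)|0x26=0x2766, pending=0
Byte[5]=DC: 2-byte lead. pending=1, acc=0x1C
Byte[6]=AE: continuation. acc=(acc<<6)|0x2E=0x72E, pending=0

Answer: 0 0x72E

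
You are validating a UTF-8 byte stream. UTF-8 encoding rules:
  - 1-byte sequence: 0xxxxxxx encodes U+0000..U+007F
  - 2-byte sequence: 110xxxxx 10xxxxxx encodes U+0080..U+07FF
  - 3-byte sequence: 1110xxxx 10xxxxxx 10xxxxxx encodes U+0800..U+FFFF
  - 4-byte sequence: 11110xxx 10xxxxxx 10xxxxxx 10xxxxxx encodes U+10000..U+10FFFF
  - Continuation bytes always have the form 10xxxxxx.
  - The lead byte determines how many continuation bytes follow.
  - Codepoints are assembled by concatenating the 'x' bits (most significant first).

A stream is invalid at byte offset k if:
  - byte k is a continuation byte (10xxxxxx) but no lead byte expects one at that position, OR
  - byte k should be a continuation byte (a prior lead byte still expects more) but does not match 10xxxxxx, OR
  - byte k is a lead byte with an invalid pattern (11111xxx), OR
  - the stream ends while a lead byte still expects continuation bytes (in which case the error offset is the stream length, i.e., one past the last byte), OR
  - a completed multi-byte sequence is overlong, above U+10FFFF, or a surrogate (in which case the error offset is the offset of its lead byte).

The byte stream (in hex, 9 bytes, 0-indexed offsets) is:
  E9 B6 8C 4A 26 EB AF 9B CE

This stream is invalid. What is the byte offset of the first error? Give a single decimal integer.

Answer: 9

Derivation:
Byte[0]=E9: 3-byte lead, need 2 cont bytes. acc=0x9
Byte[1]=B6: continuation. acc=(acc<<6)|0x36=0x276
Byte[2]=8C: continuation. acc=(acc<<6)|0x0C=0x9D8C
Completed: cp=U+9D8C (starts at byte 0)
Byte[3]=4A: 1-byte ASCII. cp=U+004A
Byte[4]=26: 1-byte ASCII. cp=U+0026
Byte[5]=EB: 3-byte lead, need 2 cont bytes. acc=0xB
Byte[6]=AF: continuation. acc=(acc<<6)|0x2F=0x2EF
Byte[7]=9B: continuation. acc=(acc<<6)|0x1B=0xBBDB
Completed: cp=U+BBDB (starts at byte 5)
Byte[8]=CE: 2-byte lead, need 1 cont bytes. acc=0xE
Byte[9]: stream ended, expected continuation. INVALID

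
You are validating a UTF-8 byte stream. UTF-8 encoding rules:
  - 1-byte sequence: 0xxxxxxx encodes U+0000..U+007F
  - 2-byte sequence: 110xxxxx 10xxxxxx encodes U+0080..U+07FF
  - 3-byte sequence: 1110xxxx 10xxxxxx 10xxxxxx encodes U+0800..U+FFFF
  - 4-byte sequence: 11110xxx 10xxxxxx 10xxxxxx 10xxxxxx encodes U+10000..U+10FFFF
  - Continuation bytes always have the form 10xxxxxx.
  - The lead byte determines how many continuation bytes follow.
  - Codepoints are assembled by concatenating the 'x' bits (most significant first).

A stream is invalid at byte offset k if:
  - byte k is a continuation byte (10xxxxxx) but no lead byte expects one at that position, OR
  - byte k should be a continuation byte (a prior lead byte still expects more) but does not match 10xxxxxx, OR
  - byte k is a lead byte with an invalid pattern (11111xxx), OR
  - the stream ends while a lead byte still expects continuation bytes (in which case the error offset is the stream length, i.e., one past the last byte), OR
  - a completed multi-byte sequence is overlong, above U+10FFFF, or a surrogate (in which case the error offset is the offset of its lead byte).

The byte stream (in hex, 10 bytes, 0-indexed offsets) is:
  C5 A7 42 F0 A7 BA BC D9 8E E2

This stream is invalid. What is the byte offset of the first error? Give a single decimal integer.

Answer: 10

Derivation:
Byte[0]=C5: 2-byte lead, need 1 cont bytes. acc=0x5
Byte[1]=A7: continuation. acc=(acc<<6)|0x27=0x167
Completed: cp=U+0167 (starts at byte 0)
Byte[2]=42: 1-byte ASCII. cp=U+0042
Byte[3]=F0: 4-byte lead, need 3 cont bytes. acc=0x0
Byte[4]=A7: continuation. acc=(acc<<6)|0x27=0x27
Byte[5]=BA: continuation. acc=(acc<<6)|0x3A=0x9FA
Byte[6]=BC: continuation. acc=(acc<<6)|0x3C=0x27EBC
Completed: cp=U+27EBC (starts at byte 3)
Byte[7]=D9: 2-byte lead, need 1 cont bytes. acc=0x19
Byte[8]=8E: continuation. acc=(acc<<6)|0x0E=0x64E
Completed: cp=U+064E (starts at byte 7)
Byte[9]=E2: 3-byte lead, need 2 cont bytes. acc=0x2
Byte[10]: stream ended, expected continuation. INVALID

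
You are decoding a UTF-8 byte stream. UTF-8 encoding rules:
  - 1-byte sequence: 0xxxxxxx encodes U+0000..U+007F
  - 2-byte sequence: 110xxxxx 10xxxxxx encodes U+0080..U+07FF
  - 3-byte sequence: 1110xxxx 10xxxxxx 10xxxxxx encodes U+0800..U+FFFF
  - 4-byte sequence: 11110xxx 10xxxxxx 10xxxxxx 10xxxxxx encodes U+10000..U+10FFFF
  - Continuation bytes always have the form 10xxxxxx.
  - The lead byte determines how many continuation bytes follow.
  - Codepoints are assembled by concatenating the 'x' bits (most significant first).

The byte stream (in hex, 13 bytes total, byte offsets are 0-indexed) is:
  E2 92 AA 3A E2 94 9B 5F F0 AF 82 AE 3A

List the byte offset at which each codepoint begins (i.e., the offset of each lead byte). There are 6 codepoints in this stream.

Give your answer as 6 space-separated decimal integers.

Answer: 0 3 4 7 8 12

Derivation:
Byte[0]=E2: 3-byte lead, need 2 cont bytes. acc=0x2
Byte[1]=92: continuation. acc=(acc<<6)|0x12=0x92
Byte[2]=AA: continuation. acc=(acc<<6)|0x2A=0x24AA
Completed: cp=U+24AA (starts at byte 0)
Byte[3]=3A: 1-byte ASCII. cp=U+003A
Byte[4]=E2: 3-byte lead, need 2 cont bytes. acc=0x2
Byte[5]=94: continuation. acc=(acc<<6)|0x14=0x94
Byte[6]=9B: continuation. acc=(acc<<6)|0x1B=0x251B
Completed: cp=U+251B (starts at byte 4)
Byte[7]=5F: 1-byte ASCII. cp=U+005F
Byte[8]=F0: 4-byte lead, need 3 cont bytes. acc=0x0
Byte[9]=AF: continuation. acc=(acc<<6)|0x2F=0x2F
Byte[10]=82: continuation. acc=(acc<<6)|0x02=0xBC2
Byte[11]=AE: continuation. acc=(acc<<6)|0x2E=0x2F0AE
Completed: cp=U+2F0AE (starts at byte 8)
Byte[12]=3A: 1-byte ASCII. cp=U+003A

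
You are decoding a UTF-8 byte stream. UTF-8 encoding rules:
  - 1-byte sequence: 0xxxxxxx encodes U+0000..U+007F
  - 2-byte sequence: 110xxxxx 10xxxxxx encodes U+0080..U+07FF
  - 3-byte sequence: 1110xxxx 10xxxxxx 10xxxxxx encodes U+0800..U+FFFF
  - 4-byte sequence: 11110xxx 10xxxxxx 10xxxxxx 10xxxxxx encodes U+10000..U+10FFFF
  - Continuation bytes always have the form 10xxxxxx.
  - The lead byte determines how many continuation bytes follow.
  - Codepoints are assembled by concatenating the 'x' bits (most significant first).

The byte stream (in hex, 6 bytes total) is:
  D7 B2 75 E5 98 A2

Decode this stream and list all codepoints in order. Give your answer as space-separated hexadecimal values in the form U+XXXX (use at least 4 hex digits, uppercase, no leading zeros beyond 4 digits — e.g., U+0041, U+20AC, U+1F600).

Answer: U+05F2 U+0075 U+5622

Derivation:
Byte[0]=D7: 2-byte lead, need 1 cont bytes. acc=0x17
Byte[1]=B2: continuation. acc=(acc<<6)|0x32=0x5F2
Completed: cp=U+05F2 (starts at byte 0)
Byte[2]=75: 1-byte ASCII. cp=U+0075
Byte[3]=E5: 3-byte lead, need 2 cont bytes. acc=0x5
Byte[4]=98: continuation. acc=(acc<<6)|0x18=0x158
Byte[5]=A2: continuation. acc=(acc<<6)|0x22=0x5622
Completed: cp=U+5622 (starts at byte 3)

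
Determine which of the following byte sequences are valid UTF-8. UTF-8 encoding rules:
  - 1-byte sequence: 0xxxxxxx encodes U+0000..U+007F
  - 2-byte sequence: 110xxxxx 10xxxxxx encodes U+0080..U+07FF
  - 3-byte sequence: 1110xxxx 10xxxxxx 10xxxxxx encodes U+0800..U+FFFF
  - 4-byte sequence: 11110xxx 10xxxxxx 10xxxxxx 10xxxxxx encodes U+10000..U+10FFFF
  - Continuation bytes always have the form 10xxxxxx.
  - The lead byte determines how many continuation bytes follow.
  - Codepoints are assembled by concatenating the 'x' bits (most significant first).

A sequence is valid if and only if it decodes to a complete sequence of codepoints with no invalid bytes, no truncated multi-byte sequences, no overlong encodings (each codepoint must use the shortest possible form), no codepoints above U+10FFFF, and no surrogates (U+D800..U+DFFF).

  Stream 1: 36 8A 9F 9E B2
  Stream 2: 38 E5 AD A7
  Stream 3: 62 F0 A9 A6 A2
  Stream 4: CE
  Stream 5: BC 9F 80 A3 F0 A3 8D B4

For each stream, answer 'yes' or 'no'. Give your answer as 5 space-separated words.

Stream 1: error at byte offset 1. INVALID
Stream 2: decodes cleanly. VALID
Stream 3: decodes cleanly. VALID
Stream 4: error at byte offset 1. INVALID
Stream 5: error at byte offset 0. INVALID

Answer: no yes yes no no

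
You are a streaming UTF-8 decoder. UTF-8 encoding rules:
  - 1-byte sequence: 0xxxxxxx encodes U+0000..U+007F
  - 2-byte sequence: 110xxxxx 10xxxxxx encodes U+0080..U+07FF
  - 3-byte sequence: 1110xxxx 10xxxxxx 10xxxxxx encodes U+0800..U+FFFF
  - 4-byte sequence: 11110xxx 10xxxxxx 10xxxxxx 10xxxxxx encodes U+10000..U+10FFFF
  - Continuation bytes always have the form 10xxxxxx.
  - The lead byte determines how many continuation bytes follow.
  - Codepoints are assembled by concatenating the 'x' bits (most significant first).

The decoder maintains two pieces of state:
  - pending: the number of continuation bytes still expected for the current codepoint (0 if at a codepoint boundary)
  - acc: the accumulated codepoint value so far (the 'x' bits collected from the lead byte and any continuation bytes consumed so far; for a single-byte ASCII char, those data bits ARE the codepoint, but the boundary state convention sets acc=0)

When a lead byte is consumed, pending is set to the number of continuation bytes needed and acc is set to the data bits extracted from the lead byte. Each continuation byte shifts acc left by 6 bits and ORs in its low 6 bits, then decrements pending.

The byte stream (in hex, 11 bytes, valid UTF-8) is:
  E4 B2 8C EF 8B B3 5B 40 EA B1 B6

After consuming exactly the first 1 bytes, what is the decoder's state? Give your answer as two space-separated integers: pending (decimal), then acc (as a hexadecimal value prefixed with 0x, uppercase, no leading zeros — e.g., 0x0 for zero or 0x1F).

Answer: 2 0x4

Derivation:
Byte[0]=E4: 3-byte lead. pending=2, acc=0x4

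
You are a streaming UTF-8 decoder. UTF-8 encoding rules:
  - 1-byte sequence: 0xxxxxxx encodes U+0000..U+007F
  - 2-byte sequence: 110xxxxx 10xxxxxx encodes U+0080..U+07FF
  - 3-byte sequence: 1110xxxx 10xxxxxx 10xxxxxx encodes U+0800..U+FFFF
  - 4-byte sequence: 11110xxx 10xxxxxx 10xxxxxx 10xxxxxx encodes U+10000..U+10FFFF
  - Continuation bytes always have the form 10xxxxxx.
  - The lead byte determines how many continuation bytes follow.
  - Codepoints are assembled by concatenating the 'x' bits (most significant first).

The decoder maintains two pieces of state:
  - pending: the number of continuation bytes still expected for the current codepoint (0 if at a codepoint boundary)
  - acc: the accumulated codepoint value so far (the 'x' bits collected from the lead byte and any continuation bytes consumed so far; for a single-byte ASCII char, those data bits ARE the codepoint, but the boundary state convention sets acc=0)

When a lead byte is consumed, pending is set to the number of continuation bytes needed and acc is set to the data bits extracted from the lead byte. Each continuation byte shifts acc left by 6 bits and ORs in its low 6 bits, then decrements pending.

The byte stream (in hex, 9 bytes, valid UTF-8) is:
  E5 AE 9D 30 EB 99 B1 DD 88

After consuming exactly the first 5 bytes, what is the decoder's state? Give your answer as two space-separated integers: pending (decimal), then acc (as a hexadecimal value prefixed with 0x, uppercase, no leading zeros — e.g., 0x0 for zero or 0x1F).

Answer: 2 0xB

Derivation:
Byte[0]=E5: 3-byte lead. pending=2, acc=0x5
Byte[1]=AE: continuation. acc=(acc<<6)|0x2E=0x16E, pending=1
Byte[2]=9D: continuation. acc=(acc<<6)|0x1D=0x5B9D, pending=0
Byte[3]=30: 1-byte. pending=0, acc=0x0
Byte[4]=EB: 3-byte lead. pending=2, acc=0xB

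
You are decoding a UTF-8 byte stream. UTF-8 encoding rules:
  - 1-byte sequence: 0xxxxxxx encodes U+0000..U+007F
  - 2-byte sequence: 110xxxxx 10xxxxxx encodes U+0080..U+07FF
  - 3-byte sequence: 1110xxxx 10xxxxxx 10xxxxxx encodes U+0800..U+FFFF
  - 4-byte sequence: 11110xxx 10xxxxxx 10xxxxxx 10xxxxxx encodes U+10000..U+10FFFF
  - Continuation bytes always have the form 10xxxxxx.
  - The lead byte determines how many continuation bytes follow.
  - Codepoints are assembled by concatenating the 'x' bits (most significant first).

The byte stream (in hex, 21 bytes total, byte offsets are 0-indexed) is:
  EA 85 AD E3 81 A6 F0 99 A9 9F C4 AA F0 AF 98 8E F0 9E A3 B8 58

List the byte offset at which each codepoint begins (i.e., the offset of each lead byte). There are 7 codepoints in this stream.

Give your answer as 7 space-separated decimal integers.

Answer: 0 3 6 10 12 16 20

Derivation:
Byte[0]=EA: 3-byte lead, need 2 cont bytes. acc=0xA
Byte[1]=85: continuation. acc=(acc<<6)|0x05=0x285
Byte[2]=AD: continuation. acc=(acc<<6)|0x2D=0xA16D
Completed: cp=U+A16D (starts at byte 0)
Byte[3]=E3: 3-byte lead, need 2 cont bytes. acc=0x3
Byte[4]=81: continuation. acc=(acc<<6)|0x01=0xC1
Byte[5]=A6: continuation. acc=(acc<<6)|0x26=0x3066
Completed: cp=U+3066 (starts at byte 3)
Byte[6]=F0: 4-byte lead, need 3 cont bytes. acc=0x0
Byte[7]=99: continuation. acc=(acc<<6)|0x19=0x19
Byte[8]=A9: continuation. acc=(acc<<6)|0x29=0x669
Byte[9]=9F: continuation. acc=(acc<<6)|0x1F=0x19A5F
Completed: cp=U+19A5F (starts at byte 6)
Byte[10]=C4: 2-byte lead, need 1 cont bytes. acc=0x4
Byte[11]=AA: continuation. acc=(acc<<6)|0x2A=0x12A
Completed: cp=U+012A (starts at byte 10)
Byte[12]=F0: 4-byte lead, need 3 cont bytes. acc=0x0
Byte[13]=AF: continuation. acc=(acc<<6)|0x2F=0x2F
Byte[14]=98: continuation. acc=(acc<<6)|0x18=0xBD8
Byte[15]=8E: continuation. acc=(acc<<6)|0x0E=0x2F60E
Completed: cp=U+2F60E (starts at byte 12)
Byte[16]=F0: 4-byte lead, need 3 cont bytes. acc=0x0
Byte[17]=9E: continuation. acc=(acc<<6)|0x1E=0x1E
Byte[18]=A3: continuation. acc=(acc<<6)|0x23=0x7A3
Byte[19]=B8: continuation. acc=(acc<<6)|0x38=0x1E8F8
Completed: cp=U+1E8F8 (starts at byte 16)
Byte[20]=58: 1-byte ASCII. cp=U+0058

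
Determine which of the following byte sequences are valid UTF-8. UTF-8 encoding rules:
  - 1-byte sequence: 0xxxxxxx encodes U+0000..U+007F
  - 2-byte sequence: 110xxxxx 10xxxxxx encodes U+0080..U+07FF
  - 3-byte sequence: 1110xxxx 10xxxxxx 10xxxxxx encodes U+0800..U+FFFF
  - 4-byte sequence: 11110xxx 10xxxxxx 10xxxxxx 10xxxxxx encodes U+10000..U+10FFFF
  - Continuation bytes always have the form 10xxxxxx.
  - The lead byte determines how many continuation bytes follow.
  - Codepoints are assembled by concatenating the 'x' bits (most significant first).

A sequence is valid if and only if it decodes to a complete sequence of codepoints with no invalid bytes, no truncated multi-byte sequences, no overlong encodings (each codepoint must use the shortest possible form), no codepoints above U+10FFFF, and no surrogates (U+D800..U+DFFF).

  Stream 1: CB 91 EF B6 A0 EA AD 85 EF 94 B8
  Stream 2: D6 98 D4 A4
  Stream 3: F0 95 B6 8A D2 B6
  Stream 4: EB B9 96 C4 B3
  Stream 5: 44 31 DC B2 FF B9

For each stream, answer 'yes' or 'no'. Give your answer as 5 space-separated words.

Stream 1: decodes cleanly. VALID
Stream 2: decodes cleanly. VALID
Stream 3: decodes cleanly. VALID
Stream 4: decodes cleanly. VALID
Stream 5: error at byte offset 4. INVALID

Answer: yes yes yes yes no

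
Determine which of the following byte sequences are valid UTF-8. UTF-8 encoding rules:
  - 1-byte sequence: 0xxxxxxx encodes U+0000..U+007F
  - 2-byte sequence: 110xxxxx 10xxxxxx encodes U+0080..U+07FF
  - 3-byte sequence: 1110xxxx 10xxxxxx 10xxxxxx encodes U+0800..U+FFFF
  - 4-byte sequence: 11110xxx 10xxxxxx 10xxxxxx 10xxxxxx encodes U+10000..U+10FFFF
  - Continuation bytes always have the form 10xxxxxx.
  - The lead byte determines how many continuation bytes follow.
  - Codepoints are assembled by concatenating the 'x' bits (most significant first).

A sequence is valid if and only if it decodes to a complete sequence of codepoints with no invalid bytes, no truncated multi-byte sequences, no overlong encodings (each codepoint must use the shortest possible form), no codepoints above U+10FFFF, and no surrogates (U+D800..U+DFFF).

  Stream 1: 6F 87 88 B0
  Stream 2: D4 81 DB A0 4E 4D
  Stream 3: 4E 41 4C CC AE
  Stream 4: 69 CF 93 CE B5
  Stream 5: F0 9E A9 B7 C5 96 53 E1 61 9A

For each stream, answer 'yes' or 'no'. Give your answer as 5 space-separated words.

Answer: no yes yes yes no

Derivation:
Stream 1: error at byte offset 1. INVALID
Stream 2: decodes cleanly. VALID
Stream 3: decodes cleanly. VALID
Stream 4: decodes cleanly. VALID
Stream 5: error at byte offset 8. INVALID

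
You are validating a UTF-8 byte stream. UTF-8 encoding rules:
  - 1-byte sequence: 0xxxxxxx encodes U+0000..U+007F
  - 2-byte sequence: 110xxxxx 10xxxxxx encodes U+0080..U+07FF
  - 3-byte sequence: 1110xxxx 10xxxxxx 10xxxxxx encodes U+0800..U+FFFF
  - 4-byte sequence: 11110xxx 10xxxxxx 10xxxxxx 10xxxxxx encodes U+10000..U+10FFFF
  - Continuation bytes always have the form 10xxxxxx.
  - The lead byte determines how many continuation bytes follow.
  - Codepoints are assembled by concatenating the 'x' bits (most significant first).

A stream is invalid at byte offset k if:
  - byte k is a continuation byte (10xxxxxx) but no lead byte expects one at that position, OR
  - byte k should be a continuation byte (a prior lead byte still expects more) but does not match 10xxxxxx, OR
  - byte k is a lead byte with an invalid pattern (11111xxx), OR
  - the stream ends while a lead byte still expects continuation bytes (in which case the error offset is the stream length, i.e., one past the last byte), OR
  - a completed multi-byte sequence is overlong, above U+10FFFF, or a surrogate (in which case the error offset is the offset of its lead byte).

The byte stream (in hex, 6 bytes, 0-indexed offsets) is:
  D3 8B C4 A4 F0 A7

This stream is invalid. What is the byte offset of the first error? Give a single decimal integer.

Answer: 6

Derivation:
Byte[0]=D3: 2-byte lead, need 1 cont bytes. acc=0x13
Byte[1]=8B: continuation. acc=(acc<<6)|0x0B=0x4CB
Completed: cp=U+04CB (starts at byte 0)
Byte[2]=C4: 2-byte lead, need 1 cont bytes. acc=0x4
Byte[3]=A4: continuation. acc=(acc<<6)|0x24=0x124
Completed: cp=U+0124 (starts at byte 2)
Byte[4]=F0: 4-byte lead, need 3 cont bytes. acc=0x0
Byte[5]=A7: continuation. acc=(acc<<6)|0x27=0x27
Byte[6]: stream ended, expected continuation. INVALID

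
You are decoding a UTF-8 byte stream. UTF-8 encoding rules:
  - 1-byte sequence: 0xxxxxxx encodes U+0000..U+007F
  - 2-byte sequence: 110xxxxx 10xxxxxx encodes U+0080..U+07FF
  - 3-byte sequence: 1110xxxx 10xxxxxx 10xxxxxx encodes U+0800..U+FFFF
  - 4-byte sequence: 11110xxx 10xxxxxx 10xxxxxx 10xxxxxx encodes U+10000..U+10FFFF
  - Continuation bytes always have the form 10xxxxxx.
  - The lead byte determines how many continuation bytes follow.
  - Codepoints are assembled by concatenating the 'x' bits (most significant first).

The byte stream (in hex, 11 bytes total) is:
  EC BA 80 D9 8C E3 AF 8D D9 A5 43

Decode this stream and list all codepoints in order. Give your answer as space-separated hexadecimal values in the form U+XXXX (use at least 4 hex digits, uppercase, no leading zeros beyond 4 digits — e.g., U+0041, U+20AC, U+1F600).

Answer: U+CE80 U+064C U+3BCD U+0665 U+0043

Derivation:
Byte[0]=EC: 3-byte lead, need 2 cont bytes. acc=0xC
Byte[1]=BA: continuation. acc=(acc<<6)|0x3A=0x33A
Byte[2]=80: continuation. acc=(acc<<6)|0x00=0xCE80
Completed: cp=U+CE80 (starts at byte 0)
Byte[3]=D9: 2-byte lead, need 1 cont bytes. acc=0x19
Byte[4]=8C: continuation. acc=(acc<<6)|0x0C=0x64C
Completed: cp=U+064C (starts at byte 3)
Byte[5]=E3: 3-byte lead, need 2 cont bytes. acc=0x3
Byte[6]=AF: continuation. acc=(acc<<6)|0x2F=0xEF
Byte[7]=8D: continuation. acc=(acc<<6)|0x0D=0x3BCD
Completed: cp=U+3BCD (starts at byte 5)
Byte[8]=D9: 2-byte lead, need 1 cont bytes. acc=0x19
Byte[9]=A5: continuation. acc=(acc<<6)|0x25=0x665
Completed: cp=U+0665 (starts at byte 8)
Byte[10]=43: 1-byte ASCII. cp=U+0043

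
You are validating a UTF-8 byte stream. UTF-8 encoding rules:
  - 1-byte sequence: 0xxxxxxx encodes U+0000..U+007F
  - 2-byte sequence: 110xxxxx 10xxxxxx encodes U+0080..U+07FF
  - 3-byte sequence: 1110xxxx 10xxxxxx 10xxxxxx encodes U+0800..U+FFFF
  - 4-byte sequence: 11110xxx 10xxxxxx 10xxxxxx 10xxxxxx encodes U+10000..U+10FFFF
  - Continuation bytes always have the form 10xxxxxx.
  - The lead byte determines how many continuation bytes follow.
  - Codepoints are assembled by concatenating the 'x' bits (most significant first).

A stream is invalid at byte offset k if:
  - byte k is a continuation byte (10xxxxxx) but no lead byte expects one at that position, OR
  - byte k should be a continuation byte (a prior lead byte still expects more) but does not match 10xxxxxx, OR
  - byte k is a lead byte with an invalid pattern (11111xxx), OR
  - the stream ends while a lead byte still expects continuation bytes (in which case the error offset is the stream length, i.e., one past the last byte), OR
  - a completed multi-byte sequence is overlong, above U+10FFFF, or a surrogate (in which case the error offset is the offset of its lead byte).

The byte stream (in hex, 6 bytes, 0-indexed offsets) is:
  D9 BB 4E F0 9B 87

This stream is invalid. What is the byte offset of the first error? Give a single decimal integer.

Byte[0]=D9: 2-byte lead, need 1 cont bytes. acc=0x19
Byte[1]=BB: continuation. acc=(acc<<6)|0x3B=0x67B
Completed: cp=U+067B (starts at byte 0)
Byte[2]=4E: 1-byte ASCII. cp=U+004E
Byte[3]=F0: 4-byte lead, need 3 cont bytes. acc=0x0
Byte[4]=9B: continuation. acc=(acc<<6)|0x1B=0x1B
Byte[5]=87: continuation. acc=(acc<<6)|0x07=0x6C7
Byte[6]: stream ended, expected continuation. INVALID

Answer: 6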